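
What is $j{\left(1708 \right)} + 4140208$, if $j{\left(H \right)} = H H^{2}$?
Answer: $4986827120$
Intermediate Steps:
$j{\left(H \right)} = H^{3}$
$j{\left(1708 \right)} + 4140208 = 1708^{3} + 4140208 = 4982686912 + 4140208 = 4986827120$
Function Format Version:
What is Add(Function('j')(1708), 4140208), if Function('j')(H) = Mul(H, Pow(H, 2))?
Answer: 4986827120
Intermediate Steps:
Function('j')(H) = Pow(H, 3)
Add(Function('j')(1708), 4140208) = Add(Pow(1708, 3), 4140208) = Add(4982686912, 4140208) = 4986827120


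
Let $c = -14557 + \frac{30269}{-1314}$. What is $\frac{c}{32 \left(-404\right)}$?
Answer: $\frac{19158167}{16987392} \approx 1.1278$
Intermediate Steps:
$c = - \frac{19158167}{1314}$ ($c = -14557 + 30269 \left(- \frac{1}{1314}\right) = -14557 - \frac{30269}{1314} = - \frac{19158167}{1314} \approx -14580.0$)
$\frac{c}{32 \left(-404\right)} = - \frac{19158167}{1314 \cdot 32 \left(-404\right)} = - \frac{19158167}{1314 \left(-12928\right)} = \left(- \frac{19158167}{1314}\right) \left(- \frac{1}{12928}\right) = \frac{19158167}{16987392}$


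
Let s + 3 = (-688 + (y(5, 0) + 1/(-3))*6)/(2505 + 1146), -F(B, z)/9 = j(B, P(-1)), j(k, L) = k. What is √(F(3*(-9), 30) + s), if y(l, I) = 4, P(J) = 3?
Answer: √355191186/1217 ≈ 15.486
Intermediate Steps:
F(B, z) = -9*B
s = -3873/1217 (s = -3 + (-688 + (4 + 1/(-3))*6)/(2505 + 1146) = -3 + (-688 + (4 - ⅓)*6)/3651 = -3 + (-688 + (11/3)*6)*(1/3651) = -3 + (-688 + 22)*(1/3651) = -3 - 666*1/3651 = -3 - 222/1217 = -3873/1217 ≈ -3.1824)
√(F(3*(-9), 30) + s) = √(-27*(-9) - 3873/1217) = √(-9*(-27) - 3873/1217) = √(243 - 3873/1217) = √(291858/1217) = √355191186/1217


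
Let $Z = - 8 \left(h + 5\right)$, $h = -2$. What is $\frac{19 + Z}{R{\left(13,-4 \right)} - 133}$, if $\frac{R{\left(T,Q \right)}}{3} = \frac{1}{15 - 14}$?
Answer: $\frac{1}{26} \approx 0.038462$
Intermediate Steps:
$R{\left(T,Q \right)} = 3$ ($R{\left(T,Q \right)} = \frac{3}{15 - 14} = \frac{3}{1} = 3 \cdot 1 = 3$)
$Z = -24$ ($Z = - 8 \left(-2 + 5\right) = \left(-8\right) 3 = -24$)
$\frac{19 + Z}{R{\left(13,-4 \right)} - 133} = \frac{19 - 24}{3 - 133} = - \frac{5}{-130} = \left(-5\right) \left(- \frac{1}{130}\right) = \frac{1}{26}$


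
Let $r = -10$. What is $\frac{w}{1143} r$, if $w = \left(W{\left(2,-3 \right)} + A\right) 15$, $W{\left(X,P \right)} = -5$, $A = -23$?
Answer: $\frac{1400}{381} \approx 3.6745$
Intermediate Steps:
$w = -420$ ($w = \left(-5 - 23\right) 15 = \left(-28\right) 15 = -420$)
$\frac{w}{1143} r = - \frac{420}{1143} \left(-10\right) = \left(-420\right) \frac{1}{1143} \left(-10\right) = \left(- \frac{140}{381}\right) \left(-10\right) = \frac{1400}{381}$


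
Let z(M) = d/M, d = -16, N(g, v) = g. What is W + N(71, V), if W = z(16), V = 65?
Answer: 70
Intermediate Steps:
z(M) = -16/M
W = -1 (W = -16/16 = -16*1/16 = -1)
W + N(71, V) = -1 + 71 = 70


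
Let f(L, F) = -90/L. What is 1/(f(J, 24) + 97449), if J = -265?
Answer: 53/5164815 ≈ 1.0262e-5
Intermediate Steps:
1/(f(J, 24) + 97449) = 1/(-90/(-265) + 97449) = 1/(-90*(-1/265) + 97449) = 1/(18/53 + 97449) = 1/(5164815/53) = 53/5164815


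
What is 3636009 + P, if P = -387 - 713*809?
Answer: 3058805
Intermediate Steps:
P = -577204 (P = -387 - 576817 = -577204)
3636009 + P = 3636009 - 577204 = 3058805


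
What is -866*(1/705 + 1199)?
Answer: -732026336/705 ≈ -1.0383e+6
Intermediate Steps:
-866*(1/705 + 1199) = -866*845296/705 = -732026336/705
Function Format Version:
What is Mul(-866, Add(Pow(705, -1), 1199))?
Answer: Rational(-732026336, 705) ≈ -1.0383e+6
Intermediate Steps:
Mul(-866, Add(Pow(705, -1), 1199)) = Mul(-866, Add(Rational(1, 705), 1199)) = Mul(-866, Rational(845296, 705)) = Rational(-732026336, 705)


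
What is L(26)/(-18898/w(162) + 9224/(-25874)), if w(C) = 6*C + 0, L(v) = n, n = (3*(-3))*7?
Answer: 396105066/124483145 ≈ 3.1820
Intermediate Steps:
n = -63 (n = -9*7 = -63)
L(v) = -63
w(C) = 6*C
L(26)/(-18898/w(162) + 9224/(-25874)) = -63/(-18898/(6*162) + 9224/(-25874)) = -63/(-18898/972 + 9224*(-1/25874)) = -63/(-18898*1/972 - 4612/12937) = -63/(-9449/486 - 4612/12937) = -63/(-124483145/6287382) = -63*(-6287382/124483145) = 396105066/124483145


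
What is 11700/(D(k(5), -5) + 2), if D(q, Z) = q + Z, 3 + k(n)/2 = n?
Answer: 11700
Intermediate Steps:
k(n) = -6 + 2*n
D(q, Z) = Z + q
11700/(D(k(5), -5) + 2) = 11700/((-5 + (-6 + 2*5)) + 2) = 11700/((-5 + (-6 + 10)) + 2) = 11700/((-5 + 4) + 2) = 11700/(-1 + 2) = 11700/1 = 11700*1 = 11700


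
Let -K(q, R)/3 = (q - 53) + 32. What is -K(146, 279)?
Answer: 375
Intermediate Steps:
K(q, R) = 63 - 3*q (K(q, R) = -3*((q - 53) + 32) = -3*((-53 + q) + 32) = -3*(-21 + q) = 63 - 3*q)
-K(146, 279) = -(63 - 3*146) = -(63 - 438) = -1*(-375) = 375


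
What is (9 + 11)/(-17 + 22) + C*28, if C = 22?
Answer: 620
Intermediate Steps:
(9 + 11)/(-17 + 22) + C*28 = (9 + 11)/(-17 + 22) + 22*28 = 20/5 + 616 = 20*(⅕) + 616 = 4 + 616 = 620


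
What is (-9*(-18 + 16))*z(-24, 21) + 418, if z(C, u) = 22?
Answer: 814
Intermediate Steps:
(-9*(-18 + 16))*z(-24, 21) + 418 = -9*(-18 + 16)*22 + 418 = -9*(-2)*22 + 418 = 18*22 + 418 = 396 + 418 = 814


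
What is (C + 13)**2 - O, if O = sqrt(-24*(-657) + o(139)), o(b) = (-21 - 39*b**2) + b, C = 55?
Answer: 4624 - I*sqrt(737633) ≈ 4624.0 - 858.86*I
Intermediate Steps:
o(b) = -21 + b - 39*b**2
O = I*sqrt(737633) (O = sqrt(-24*(-657) + (-21 + 139 - 39*139**2)) = sqrt(15768 + (-21 + 139 - 39*19321)) = sqrt(15768 + (-21 + 139 - 753519)) = sqrt(15768 - 753401) = sqrt(-737633) = I*sqrt(737633) ≈ 858.86*I)
(C + 13)**2 - O = (55 + 13)**2 - I*sqrt(737633) = 68**2 - I*sqrt(737633) = 4624 - I*sqrt(737633)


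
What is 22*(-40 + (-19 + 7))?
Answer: -1144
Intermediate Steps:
22*(-40 + (-19 + 7)) = 22*(-40 - 12) = 22*(-52) = -1144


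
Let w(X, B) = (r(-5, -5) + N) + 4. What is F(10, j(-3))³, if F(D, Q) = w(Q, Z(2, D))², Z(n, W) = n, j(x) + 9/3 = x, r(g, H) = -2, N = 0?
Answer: 64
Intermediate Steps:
j(x) = -3 + x
w(X, B) = 2 (w(X, B) = (-2 + 0) + 4 = -2 + 4 = 2)
F(D, Q) = 4 (F(D, Q) = 2² = 4)
F(10, j(-3))³ = 4³ = 64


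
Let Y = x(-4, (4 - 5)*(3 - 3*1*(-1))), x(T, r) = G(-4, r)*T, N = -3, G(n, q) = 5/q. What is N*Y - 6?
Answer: -16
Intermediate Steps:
x(T, r) = 5*T/r (x(T, r) = (5/r)*T = 5*T/r)
Y = 10/3 (Y = 5*(-4)/((4 - 5)*(3 - 3*1*(-1))) = 5*(-4)/(-(3 - 3*(-1))) = 5*(-4)/(-(3 + 3)) = 5*(-4)/(-1*6) = 5*(-4)/(-6) = 5*(-4)*(-⅙) = 10/3 ≈ 3.3333)
N*Y - 6 = -3*10/3 - 6 = -10 - 6 = -16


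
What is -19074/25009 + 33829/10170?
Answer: 652046881/254341530 ≈ 2.5637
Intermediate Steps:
-19074/25009 + 33829/10170 = 652046881/254341530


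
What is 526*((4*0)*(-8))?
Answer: 0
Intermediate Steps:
526*((4*0)*(-8)) = 526*(0*(-8)) = 526*0 = 0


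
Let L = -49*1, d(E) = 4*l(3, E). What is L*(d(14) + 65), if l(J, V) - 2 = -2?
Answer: -3185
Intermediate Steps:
l(J, V) = 0 (l(J, V) = 2 - 2 = 0)
d(E) = 0 (d(E) = 4*0 = 0)
L = -49
L*(d(14) + 65) = -49*(0 + 65) = -49*65 = -3185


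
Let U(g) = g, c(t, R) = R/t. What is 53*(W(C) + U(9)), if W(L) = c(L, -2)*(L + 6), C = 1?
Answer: -265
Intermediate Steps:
W(L) = -2*(6 + L)/L (W(L) = (-2/L)*(L + 6) = (-2/L)*(6 + L) = -2*(6 + L)/L)
53*(W(C) + U(9)) = 53*((-2 - 12/1) + 9) = 53*((-2 - 12*1) + 9) = 53*((-2 - 12) + 9) = 53*(-14 + 9) = 53*(-5) = -265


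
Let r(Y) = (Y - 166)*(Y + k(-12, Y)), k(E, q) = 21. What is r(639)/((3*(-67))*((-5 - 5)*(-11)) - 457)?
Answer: -312180/22567 ≈ -13.833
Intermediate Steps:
r(Y) = (-166 + Y)*(21 + Y) (r(Y) = (Y - 166)*(Y + 21) = (-166 + Y)*(21 + Y))
r(639)/((3*(-67))*((-5 - 5)*(-11)) - 457) = (-3486 + 639² - 145*639)/((3*(-67))*((-5 - 5)*(-11)) - 457) = (-3486 + 408321 - 92655)/(-(-2010)*(-11) - 457) = 312180/(-201*110 - 457) = 312180/(-22110 - 457) = 312180/(-22567) = 312180*(-1/22567) = -312180/22567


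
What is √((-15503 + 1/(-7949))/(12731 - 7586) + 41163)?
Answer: √28673375273981535/834645 ≈ 202.88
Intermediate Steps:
√((-15503 + 1/(-7949))/(12731 - 7586) + 41163) = √((-15503 - 1/7949)/5145 + 41163) = √(-123233348/7949*1/5145 + 41163) = √(-17604764/5842515 + 41163) = √(240477840181/5842515) = √28673375273981535/834645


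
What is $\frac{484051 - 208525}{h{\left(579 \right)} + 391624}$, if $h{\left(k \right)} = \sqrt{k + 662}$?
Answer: $\frac{107902594224}{153369356135} - \frac{275526 \sqrt{1241}}{153369356135} \approx 0.70348$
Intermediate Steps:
$h{\left(k \right)} = \sqrt{662 + k}$
$\frac{484051 - 208525}{h{\left(579 \right)} + 391624} = \frac{484051 - 208525}{\sqrt{662 + 579} + 391624} = \frac{275526}{\sqrt{1241} + 391624} = \frac{275526}{391624 + \sqrt{1241}}$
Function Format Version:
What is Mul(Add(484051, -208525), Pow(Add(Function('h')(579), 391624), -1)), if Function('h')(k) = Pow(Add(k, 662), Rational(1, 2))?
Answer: Add(Rational(107902594224, 153369356135), Mul(Rational(-275526, 153369356135), Pow(1241, Rational(1, 2)))) ≈ 0.70348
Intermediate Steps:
Function('h')(k) = Pow(Add(662, k), Rational(1, 2))
Mul(Add(484051, -208525), Pow(Add(Function('h')(579), 391624), -1)) = Mul(Add(484051, -208525), Pow(Add(Pow(Add(662, 579), Rational(1, 2)), 391624), -1)) = Mul(275526, Pow(Add(Pow(1241, Rational(1, 2)), 391624), -1)) = Mul(275526, Pow(Add(391624, Pow(1241, Rational(1, 2))), -1))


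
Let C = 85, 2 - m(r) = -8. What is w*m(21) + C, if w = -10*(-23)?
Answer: 2385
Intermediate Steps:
m(r) = 10 (m(r) = 2 - 1*(-8) = 2 + 8 = 10)
w = 230
w*m(21) + C = 230*10 + 85 = 2300 + 85 = 2385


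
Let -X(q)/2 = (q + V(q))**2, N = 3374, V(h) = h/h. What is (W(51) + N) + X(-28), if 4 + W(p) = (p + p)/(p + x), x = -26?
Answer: 47902/25 ≈ 1916.1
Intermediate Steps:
V(h) = 1
X(q) = -2*(1 + q)**2 (X(q) = -2*(q + 1)**2 = -2*(1 + q)**2)
W(p) = -4 + 2*p/(-26 + p) (W(p) = -4 + (p + p)/(p - 26) = -4 + (2*p)/(-26 + p) = -4 + 2*p/(-26 + p))
(W(51) + N) + X(-28) = (2*(52 - 1*51)/(-26 + 51) + 3374) - 2*(1 - 28)**2 = (2*(52 - 51)/25 + 3374) - 2*(-27)**2 = (2*(1/25)*1 + 3374) - 2*729 = (2/25 + 3374) - 1458 = 84352/25 - 1458 = 47902/25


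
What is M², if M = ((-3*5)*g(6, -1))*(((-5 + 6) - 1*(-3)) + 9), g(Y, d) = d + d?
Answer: 152100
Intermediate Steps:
g(Y, d) = 2*d
M = 390 (M = ((-3*5)*(2*(-1)))*(((-5 + 6) - 1*(-3)) + 9) = (-15*(-2))*((1 + 3) + 9) = 30*(4 + 9) = 30*13 = 390)
M² = 390² = 152100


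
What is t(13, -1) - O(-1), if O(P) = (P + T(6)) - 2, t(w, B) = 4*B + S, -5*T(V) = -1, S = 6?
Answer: 24/5 ≈ 4.8000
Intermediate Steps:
T(V) = 1/5 (T(V) = -1/5*(-1) = 1/5)
t(w, B) = 6 + 4*B (t(w, B) = 4*B + 6 = 6 + 4*B)
O(P) = -9/5 + P (O(P) = (P + 1/5) - 2 = (1/5 + P) - 2 = -9/5 + P)
t(13, -1) - O(-1) = (6 + 4*(-1)) - (-9/5 - 1) = (6 - 4) - 1*(-14/5) = 2 + 14/5 = 24/5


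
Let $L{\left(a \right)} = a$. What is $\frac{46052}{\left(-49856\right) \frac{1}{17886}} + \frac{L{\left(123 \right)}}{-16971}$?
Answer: $- \frac{582449269175}{35254424} \approx -16521.0$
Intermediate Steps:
$\frac{46052}{\left(-49856\right) \frac{1}{17886}} + \frac{L{\left(123 \right)}}{-16971} = \frac{46052}{\left(-49856\right) \frac{1}{17886}} + \frac{123}{-16971} = \frac{46052}{\left(-49856\right) \frac{1}{17886}} + 123 \left(- \frac{1}{16971}\right) = \frac{46052}{- \frac{24928}{8943}} - \frac{41}{5657} = 46052 \left(- \frac{8943}{24928}\right) - \frac{41}{5657} = - \frac{102960759}{6232} - \frac{41}{5657} = - \frac{582449269175}{35254424}$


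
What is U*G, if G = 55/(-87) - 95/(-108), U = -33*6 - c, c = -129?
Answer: -17825/1044 ≈ -17.074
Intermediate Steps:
U = -69 (U = -33*6 - 1*(-129) = -198 + 129 = -69)
G = 775/3132 (G = 55*(-1/87) - 95*(-1/108) = -55/87 + 95/108 = 775/3132 ≈ 0.24745)
U*G = -69*775/3132 = -17825/1044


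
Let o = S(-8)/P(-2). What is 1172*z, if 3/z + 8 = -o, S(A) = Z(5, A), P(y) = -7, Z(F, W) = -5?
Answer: -24612/61 ≈ -403.48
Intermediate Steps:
S(A) = -5
o = 5/7 (o = -5/(-7) = -5*(-⅐) = 5/7 ≈ 0.71429)
z = -21/61 (z = 3/(-8 - 1*5/7) = 3/(-8 - 5/7) = 3/(-61/7) = 3*(-7/61) = -21/61 ≈ -0.34426)
1172*z = 1172*(-21/61) = -24612/61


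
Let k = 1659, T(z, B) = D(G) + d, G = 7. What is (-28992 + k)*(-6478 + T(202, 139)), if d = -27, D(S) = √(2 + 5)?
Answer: 177801165 - 27333*√7 ≈ 1.7773e+8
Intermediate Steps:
D(S) = √7
T(z, B) = -27 + √7 (T(z, B) = √7 - 27 = -27 + √7)
(-28992 + k)*(-6478 + T(202, 139)) = (-28992 + 1659)*(-6478 + (-27 + √7)) = -27333*(-6505 + √7) = 177801165 - 27333*√7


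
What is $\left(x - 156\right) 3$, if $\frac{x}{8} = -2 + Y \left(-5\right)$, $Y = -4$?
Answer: $-36$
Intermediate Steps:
$x = 144$ ($x = 8 \left(-2 - -20\right) = 8 \left(-2 + 20\right) = 8 \cdot 18 = 144$)
$\left(x - 156\right) 3 = \left(144 - 156\right) 3 = \left(-12\right) 3 = -36$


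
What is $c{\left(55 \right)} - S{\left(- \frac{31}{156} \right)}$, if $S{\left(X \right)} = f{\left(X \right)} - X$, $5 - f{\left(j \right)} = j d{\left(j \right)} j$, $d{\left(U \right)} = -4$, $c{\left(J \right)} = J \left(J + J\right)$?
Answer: $\frac{18387805}{3042} \approx 6044.6$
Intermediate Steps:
$c{\left(J \right)} = 2 J^{2}$ ($c{\left(J \right)} = J 2 J = 2 J^{2}$)
$f{\left(j \right)} = 5 + 4 j^{2}$ ($f{\left(j \right)} = 5 - j \left(-4\right) j = 5 - - 4 j j = 5 - - 4 j^{2} = 5 + 4 j^{2}$)
$S{\left(X \right)} = 5 - X + 4 X^{2}$ ($S{\left(X \right)} = \left(5 + 4 X^{2}\right) - X = 5 - X + 4 X^{2}$)
$c{\left(55 \right)} - S{\left(- \frac{31}{156} \right)} = 2 \cdot 55^{2} - \left(5 - - \frac{31}{156} + 4 \left(- \frac{31}{156}\right)^{2}\right) = 2 \cdot 3025 - \left(5 - \left(-31\right) \frac{1}{156} + 4 \left(\left(-31\right) \frac{1}{156}\right)^{2}\right) = 6050 - \left(5 - - \frac{31}{156} + 4 \left(- \frac{31}{156}\right)^{2}\right) = 6050 - \left(5 + \frac{31}{156} + 4 \cdot \frac{961}{24336}\right) = 6050 - \left(5 + \frac{31}{156} + \frac{961}{6084}\right) = 6050 - \frac{16295}{3042} = \frac{18387805}{3042}$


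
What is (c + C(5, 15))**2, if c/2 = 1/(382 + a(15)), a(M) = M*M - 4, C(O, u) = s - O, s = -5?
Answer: 36336784/363609 ≈ 99.934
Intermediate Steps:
C(O, u) = -5 - O
a(M) = -4 + M**2 (a(M) = M**2 - 4 = -4 + M**2)
c = 2/603 (c = 2/(382 + (-4 + 15**2)) = 2/(382 + (-4 + 225)) = 2/(382 + 221) = 2/603 ≈ 0.0033167)
(c + C(5, 15))**2 = (2/603 + (-5 - 1*5))**2 = (2/603 + (-5 - 5))**2 = (2/603 - 10)**2 = (-6028/603)**2 = 36336784/363609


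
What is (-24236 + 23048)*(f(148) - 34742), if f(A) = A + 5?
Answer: 41091732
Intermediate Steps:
f(A) = 5 + A
(-24236 + 23048)*(f(148) - 34742) = (-24236 + 23048)*((5 + 148) - 34742) = -1188*(153 - 34742) = -1188*(-34589) = 41091732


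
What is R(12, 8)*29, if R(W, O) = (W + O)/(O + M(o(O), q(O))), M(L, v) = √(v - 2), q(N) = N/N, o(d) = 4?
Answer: 928/13 - 116*I/13 ≈ 71.385 - 8.9231*I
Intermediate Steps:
q(N) = 1
M(L, v) = √(-2 + v)
R(W, O) = (O + W)/(I + O) (R(W, O) = (W + O)/(O + √(-2 + 1)) = (O + W)/(O + √(-1)) = (O + W)/(O + I) = (O + W)/(I + O))
R(12, 8)*29 = ((8 + 12)/(I + 8))*29 = (20/(8 + I))*29 = (((8 - I)/65)*20)*29 = (4*(8 - I)/13)*29 = 116*(8 - I)/13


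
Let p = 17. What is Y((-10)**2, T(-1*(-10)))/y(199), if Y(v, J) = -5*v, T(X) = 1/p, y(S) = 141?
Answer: -500/141 ≈ -3.5461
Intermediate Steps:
T(X) = 1/17
Y((-10)**2, T(-1*(-10)))/y(199) = -5*(-10)**2/141 = -5*100*(1/141) = -500*1/141 = -500/141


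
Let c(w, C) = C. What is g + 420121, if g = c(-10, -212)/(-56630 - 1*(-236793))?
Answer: 75690259511/180163 ≈ 4.2012e+5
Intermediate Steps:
g = -212/180163 (g = -212/(-56630 - 1*(-236793)) = -212/(-56630 + 236793) = -212/180163 ≈ -0.0011767)
g + 420121 = -212/180163 + 420121 = 75690259511/180163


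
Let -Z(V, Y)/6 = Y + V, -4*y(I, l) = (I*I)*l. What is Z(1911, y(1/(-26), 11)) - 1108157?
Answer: -1513730263/1352 ≈ -1.1196e+6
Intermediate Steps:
y(I, l) = -l*I²/4 (y(I, l) = -I*I*l/4 = -I²*l/4 = -l*I²/4)
Z(V, Y) = -6*V - 6*Y (Z(V, Y) = -6*(Y + V) = -6*(V + Y) = -6*V - 6*Y)
Z(1911, y(1/(-26), 11)) - 1108157 = (-6*1911 - (-3)*11*(1/(-26))²/2) - 1108157 = (-11466 - (-3)*11*(-1/26)²/2) - 1108157 = (-11466 - (-3)*11/(2*676)) - 1108157 = (-11466 - 6*(-11/2704)) - 1108157 = (-11466 + 33/1352) - 1108157 = -15501999/1352 - 1108157 = -1513730263/1352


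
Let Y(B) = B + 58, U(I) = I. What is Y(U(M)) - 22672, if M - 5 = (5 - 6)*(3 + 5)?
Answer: -22617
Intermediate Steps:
M = -3 (M = 5 + (5 - 6)*(3 + 5) = 5 - 1*8 = 5 - 8 = -3)
Y(B) = 58 + B
Y(U(M)) - 22672 = (58 - 3) - 22672 = 55 - 22672 = -22617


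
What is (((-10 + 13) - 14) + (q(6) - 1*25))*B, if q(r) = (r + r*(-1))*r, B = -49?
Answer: 1764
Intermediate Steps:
q(r) = 0 (q(r) = (r - r)*r = 0*r = 0)
(((-10 + 13) - 14) + (q(6) - 1*25))*B = (((-10 + 13) - 14) + (0 - 1*25))*(-49) = ((3 - 14) + (0 - 25))*(-49) = (-11 - 25)*(-49) = -36*(-49) = 1764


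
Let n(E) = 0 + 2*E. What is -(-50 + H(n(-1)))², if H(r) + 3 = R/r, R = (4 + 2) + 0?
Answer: -3136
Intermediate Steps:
R = 6 (R = 6 + 0 = 6)
n(E) = 2*E
H(r) = -3 + 6/r
-(-50 + H(n(-1)))² = -(-50 + (-3 + 6/((2*(-1)))))² = -(-50 + (-3 + 6/(-2)))² = -(-50 + (-3 + 6*(-½)))² = -(-50 + (-3 - 3))² = -(-50 - 6)² = -1*(-56)² = -1*3136 = -3136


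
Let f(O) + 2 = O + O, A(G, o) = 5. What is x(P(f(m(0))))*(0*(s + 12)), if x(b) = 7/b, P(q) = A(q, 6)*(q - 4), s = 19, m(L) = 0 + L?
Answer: 0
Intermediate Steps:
m(L) = L
f(O) = -2 + 2*O (f(O) = -2 + (O + O) = -2 + 2*O)
P(q) = -20 + 5*q (P(q) = 5*(q - 4) = 5*(-4 + q) = -20 + 5*q)
x(P(f(m(0))))*(0*(s + 12)) = (7/(-20 + 5*(-2 + 2*0)))*(0*(19 + 12)) = (7/(-20 + 5*(-2 + 0)))*(0*31) = (7/(-20 + 5*(-2)))*0 = (7/(-20 - 10))*0 = (7/(-30))*0 = (7*(-1/30))*0 = -7/30*0 = 0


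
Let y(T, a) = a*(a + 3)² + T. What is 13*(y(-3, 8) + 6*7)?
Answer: 13091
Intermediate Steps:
y(T, a) = T + a*(3 + a)² (y(T, a) = a*(3 + a)² + T = T + a*(3 + a)²)
13*(y(-3, 8) + 6*7) = 13*((-3 + 8*(3 + 8)²) + 6*7) = 13*((-3 + 8*11²) + 42) = 13*((-3 + 8*121) + 42) = 13*((-3 + 968) + 42) = 13*(965 + 42) = 13*1007 = 13091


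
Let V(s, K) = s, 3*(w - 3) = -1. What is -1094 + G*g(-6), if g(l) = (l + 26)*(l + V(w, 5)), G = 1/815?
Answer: -535006/489 ≈ -1094.1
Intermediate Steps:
w = 8/3 (w = 3 + (⅓)*(-1) = 3 - ⅓ = 8/3 ≈ 2.6667)
G = 1/815 ≈ 0.0012270
g(l) = (26 + l)*(8/3 + l) (g(l) = (l + 26)*(l + 8/3) = (26 + l)*(8/3 + l))
-1094 + G*g(-6) = -1094 + (208/3 + (-6)² + (86/3)*(-6))/815 = -1094 + (208/3 + 36 - 172)/815 = -1094 + (1/815)*(-200/3) = -1094 - 40/489 = -535006/489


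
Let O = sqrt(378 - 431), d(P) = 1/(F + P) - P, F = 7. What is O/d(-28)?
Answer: 21*I*sqrt(53)/587 ≈ 0.26045*I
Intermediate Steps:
d(P) = 1/(7 + P) - P
O = I*sqrt(53) (O = sqrt(-53) = I*sqrt(53) ≈ 7.2801*I)
O/d(-28) = (I*sqrt(53))/(((1 - 1*(-28)**2 - 7*(-28))/(7 - 28))) = (I*sqrt(53))/(((1 - 1*784 + 196)/(-21))) = (I*sqrt(53))/((-(1 - 784 + 196)/21)) = (I*sqrt(53))/((-1/21*(-587))) = (I*sqrt(53))/(587/21) = (I*sqrt(53))*(21/587) = 21*I*sqrt(53)/587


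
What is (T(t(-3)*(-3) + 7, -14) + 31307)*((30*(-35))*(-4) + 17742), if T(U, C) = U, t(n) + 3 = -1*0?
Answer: 687289266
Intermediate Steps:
t(n) = -3 (t(n) = -3 - 1*0 = -3 + 0 = -3)
(T(t(-3)*(-3) + 7, -14) + 31307)*((30*(-35))*(-4) + 17742) = ((-3*(-3) + 7) + 31307)*((30*(-35))*(-4) + 17742) = ((9 + 7) + 31307)*(-1050*(-4) + 17742) = (16 + 31307)*(4200 + 17742) = 31323*21942 = 687289266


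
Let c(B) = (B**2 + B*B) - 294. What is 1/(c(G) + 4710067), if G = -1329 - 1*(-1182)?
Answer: 1/4752991 ≈ 2.1039e-7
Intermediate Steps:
G = -147 (G = -1329 + 1182 = -147)
c(B) = -294 + 2*B**2 (c(B) = (B**2 + B**2) - 294 = 2*B**2 - 294 = -294 + 2*B**2)
1/(c(G) + 4710067) = 1/((-294 + 2*(-147)**2) + 4710067) = 1/((-294 + 2*21609) + 4710067) = 1/((-294 + 43218) + 4710067) = 1/(42924 + 4710067) = 1/4752991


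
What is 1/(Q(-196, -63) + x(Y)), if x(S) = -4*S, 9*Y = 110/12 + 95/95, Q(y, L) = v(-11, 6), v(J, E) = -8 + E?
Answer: -27/176 ≈ -0.15341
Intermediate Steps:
Q(y, L) = -2 (Q(y, L) = -8 + 6 = -2)
Y = 61/54 (Y = (110/12 + 95/95)/9 = (110*(1/12) + 95*(1/95))/9 = (55/6 + 1)/9 = (⅑)*(61/6) = 61/54 ≈ 1.1296)
1/(Q(-196, -63) + x(Y)) = 1/(-2 - 4*61/54) = 1/(-2 - 122/27) = 1/(-176/27) = -27/176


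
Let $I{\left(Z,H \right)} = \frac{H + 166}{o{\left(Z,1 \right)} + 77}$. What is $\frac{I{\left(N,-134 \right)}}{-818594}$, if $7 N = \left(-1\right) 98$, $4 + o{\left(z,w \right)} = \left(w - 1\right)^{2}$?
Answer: $- \frac{16}{29878681} \approx -5.355 \cdot 10^{-7}$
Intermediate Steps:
$o{\left(z,w \right)} = -4 + \left(-1 + w\right)^{2}$ ($o{\left(z,w \right)} = -4 + \left(w - 1\right)^{2} = -4 + \left(-1 + w\right)^{2}$)
$N = -14$ ($N = \frac{\left(-1\right) 98}{7} = \frac{1}{7} \left(-98\right) = -14$)
$I{\left(Z,H \right)} = \frac{166}{73} + \frac{H}{73}$ ($I{\left(Z,H \right)} = \frac{H + 166}{\left(-4 + \left(-1 + 1\right)^{2}\right) + 77} = \frac{166 + H}{\left(-4 + 0^{2}\right) + 77} = \frac{166 + H}{\left(-4 + 0\right) + 77} = \frac{166 + H}{-4 + 77} = \frac{166 + H}{73} = \left(166 + H\right) \frac{1}{73} = \frac{166}{73} + \frac{H}{73}$)
$\frac{I{\left(N,-134 \right)}}{-818594} = \frac{\frac{166}{73} + \frac{1}{73} \left(-134\right)}{-818594} = \left(\frac{166}{73} - \frac{134}{73}\right) \left(- \frac{1}{818594}\right) = \frac{32}{73} \left(- \frac{1}{818594}\right) = - \frac{16}{29878681}$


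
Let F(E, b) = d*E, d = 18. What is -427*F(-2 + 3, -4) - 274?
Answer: -7960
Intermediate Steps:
F(E, b) = 18*E
-427*F(-2 + 3, -4) - 274 = -7686*(-2 + 3) - 274 = -7686 - 274 = -7960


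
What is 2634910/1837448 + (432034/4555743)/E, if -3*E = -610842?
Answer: 611044427280577763/426110188263701124 ≈ 1.4340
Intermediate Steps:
E = 203614 (E = -1/3*(-610842) = 203614)
2634910/1837448 + (432034/4555743)/E = 2634910/1837448 + (432034/4555743)/203614 = 2634910*(1/1837448) + (432034*(1/4555743))*(1/203614) = 1317455/918724 + (432034/4555743)*(1/203614) = 1317455/918724 + 216017/463806527601 = 611044427280577763/426110188263701124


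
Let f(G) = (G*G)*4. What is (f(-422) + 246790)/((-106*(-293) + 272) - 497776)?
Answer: -479563/233223 ≈ -2.0562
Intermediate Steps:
f(G) = 4*G² (f(G) = G²*4 = 4*G²)
(f(-422) + 246790)/((-106*(-293) + 272) - 497776) = (4*(-422)² + 246790)/((-106*(-293) + 272) - 497776) = (4*178084 + 246790)/((31058 + 272) - 497776) = (712336 + 246790)/(31330 - 497776) = 959126/(-466446) = 959126*(-1/466446) = -479563/233223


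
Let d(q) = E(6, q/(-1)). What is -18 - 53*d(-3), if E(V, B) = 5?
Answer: -283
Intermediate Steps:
d(q) = 5
-18 - 53*d(-3) = -18 - 53*5 = -18 - 265 = -283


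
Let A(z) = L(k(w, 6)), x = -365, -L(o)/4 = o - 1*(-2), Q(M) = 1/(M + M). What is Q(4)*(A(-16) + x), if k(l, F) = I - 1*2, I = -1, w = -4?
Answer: -361/8 ≈ -45.125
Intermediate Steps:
Q(M) = 1/(2*M)
k(l, F) = -3 (k(l, F) = -1 - 1*2 = -1 - 2 = -3)
L(o) = -8 - 4*o (L(o) = -4*(o - 1*(-2)) = -4*(o + 2) = -4*(2 + o) = -8 - 4*o)
A(z) = 4 (A(z) = -8 - 4*(-3) = -8 + 12 = 4)
Q(4)*(A(-16) + x) = ((1/2)/4)*(4 - 365) = ((1/2)*(1/4))*(-361) = (1/8)*(-361) = -361/8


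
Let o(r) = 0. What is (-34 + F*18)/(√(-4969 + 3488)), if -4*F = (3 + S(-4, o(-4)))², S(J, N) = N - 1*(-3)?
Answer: 196*I*√1481/1481 ≈ 5.0931*I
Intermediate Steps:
S(J, N) = 3 + N (S(J, N) = N + 3 = 3 + N)
F = -9 (F = -(3 + (3 + 0))²/4 = -(3 + 3)²/4 = -¼*6² = -¼*36 = -9)
(-34 + F*18)/(√(-4969 + 3488)) = (-34 - 9*18)/(√(-4969 + 3488)) = (-34 - 162)/(√(-1481)) = -196*(-I*√1481/1481) = -(-196)*I*√1481/1481 = 196*I*√1481/1481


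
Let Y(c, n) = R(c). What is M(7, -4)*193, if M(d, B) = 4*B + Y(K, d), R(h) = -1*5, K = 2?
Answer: -4053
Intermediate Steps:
R(h) = -5
Y(c, n) = -5
M(d, B) = -5 + 4*B (M(d, B) = 4*B - 5 = -5 + 4*B)
M(7, -4)*193 = (-5 + 4*(-4))*193 = (-5 - 16)*193 = -21*193 = -4053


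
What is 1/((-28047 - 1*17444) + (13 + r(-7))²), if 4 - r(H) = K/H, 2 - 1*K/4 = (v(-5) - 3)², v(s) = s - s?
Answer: -1/45322 ≈ -2.2064e-5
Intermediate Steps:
v(s) = 0
K = -28 (K = 8 - 4*(0 - 3)² = 8 - 4*(-3)² = 8 - 4*9 = 8 - 36 = -28)
r(H) = 4 + 28/H (r(H) = 4 - (-28)/H = 4 + 28/H)
1/((-28047 - 1*17444) + (13 + r(-7))²) = 1/((-28047 - 1*17444) + (13 + (4 + 28/(-7)))²) = 1/((-28047 - 17444) + (13 + (4 + 28*(-⅐)))²) = 1/(-45491 + (13 + (4 - 4))²) = 1/(-45491 + (13 + 0)²) = 1/(-45491 + 13²) = 1/(-45491 + 169) = 1/(-45322) = -1/45322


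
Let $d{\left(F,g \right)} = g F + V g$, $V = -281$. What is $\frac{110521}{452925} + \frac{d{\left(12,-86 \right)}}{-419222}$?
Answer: $\frac{17927433856}{94938062175} \approx 0.18883$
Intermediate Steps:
$d{\left(F,g \right)} = - 281 g + F g$ ($d{\left(F,g \right)} = g F - 281 g = F g - 281 g = - 281 g + F g$)
$\frac{110521}{452925} + \frac{d{\left(12,-86 \right)}}{-419222} = \frac{110521}{452925} + \frac{\left(-86\right) \left(-281 + 12\right)}{-419222} = 110521 \cdot \frac{1}{452925} + \left(-86\right) \left(-269\right) \left(- \frac{1}{419222}\right) = \frac{110521}{452925} + 23134 \left(- \frac{1}{419222}\right) = \frac{110521}{452925} - \frac{11567}{209611} = \frac{17927433856}{94938062175}$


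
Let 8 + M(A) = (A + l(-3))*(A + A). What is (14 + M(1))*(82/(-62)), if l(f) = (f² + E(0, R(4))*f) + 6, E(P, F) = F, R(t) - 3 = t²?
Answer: 3116/31 ≈ 100.52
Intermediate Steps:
R(t) = 3 + t²
l(f) = 6 + f² + 19*f (l(f) = (f² + (3 + 4²)*f) + 6 = (f² + (3 + 16)*f) + 6 = (f² + 19*f) + 6 = 6 + f² + 19*f)
M(A) = -8 + 2*A*(-42 + A) (M(A) = -8 + (A + (6 + (-3)² + 19*(-3)))*(A + A) = -8 + (A + (6 + 9 - 57))*(2*A) = -8 + (A - 42)*(2*A) = -8 + (-42 + A)*(2*A) = -8 + 2*A*(-42 + A))
(14 + M(1))*(82/(-62)) = (14 + (-8 - 84*1 + 2*1²))*(82/(-62)) = (14 + (-8 - 84 + 2*1))*(82*(-1/62)) = (14 + (-8 - 84 + 2))*(-41/31) = (14 - 90)*(-41/31) = -76*(-41/31) = 3116/31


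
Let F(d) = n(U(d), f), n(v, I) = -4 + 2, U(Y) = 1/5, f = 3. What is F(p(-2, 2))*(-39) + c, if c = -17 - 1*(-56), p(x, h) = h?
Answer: 117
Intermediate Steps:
c = 39 (c = -17 + 56 = 39)
U(Y) = ⅕ (U(Y) = 1*(⅕) = ⅕)
n(v, I) = -2
F(d) = -2
F(p(-2, 2))*(-39) + c = -2*(-39) + 39 = 78 + 39 = 117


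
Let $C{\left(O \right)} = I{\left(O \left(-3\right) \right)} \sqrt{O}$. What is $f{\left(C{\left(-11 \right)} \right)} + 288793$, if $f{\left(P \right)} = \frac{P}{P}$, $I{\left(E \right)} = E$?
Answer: $288794$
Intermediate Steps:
$C{\left(O \right)} = - 3 O^{\frac{3}{2}}$ ($C{\left(O \right)} = O \left(-3\right) \sqrt{O} = - 3 O \sqrt{O} = - 3 O^{\frac{3}{2}}$)
$f{\left(P \right)} = 1$
$f{\left(C{\left(-11 \right)} \right)} + 288793 = 1 + 288793 = 288794$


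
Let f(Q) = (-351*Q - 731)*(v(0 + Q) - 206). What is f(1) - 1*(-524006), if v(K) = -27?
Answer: 776112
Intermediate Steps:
f(Q) = 170323 + 81783*Q (f(Q) = (-351*Q - 731)*(-27 - 206) = (-731 - 351*Q)*(-233) = 170323 + 81783*Q)
f(1) - 1*(-524006) = (170323 + 81783*1) - 1*(-524006) = (170323 + 81783) + 524006 = 252106 + 524006 = 776112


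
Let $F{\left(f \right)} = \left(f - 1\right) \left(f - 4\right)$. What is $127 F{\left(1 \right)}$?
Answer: $0$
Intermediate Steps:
$F{\left(f \right)} = \left(-1 + f\right) \left(-4 + f\right)$
$127 F{\left(1 \right)} = 127 \left(4 + 1^{2} - 5\right) = 127 \left(4 + 1 - 5\right) = 127 \cdot 0 = 0$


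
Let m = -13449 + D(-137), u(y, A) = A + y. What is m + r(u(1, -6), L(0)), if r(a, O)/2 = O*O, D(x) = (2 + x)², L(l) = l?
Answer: 4776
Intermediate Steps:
r(a, O) = 2*O² (r(a, O) = 2*(O*O) = 2*O²)
m = 4776 (m = -13449 + (2 - 137)² = -13449 + (-135)² = -13449 + 18225 = 4776)
m + r(u(1, -6), L(0)) = 4776 + 2*0² = 4776 + 2*0 = 4776 + 0 = 4776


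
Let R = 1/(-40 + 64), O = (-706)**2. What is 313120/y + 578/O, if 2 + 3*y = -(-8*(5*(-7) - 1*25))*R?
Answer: -117052707061/2741398 ≈ -42698.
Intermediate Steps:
O = 498436
R = 1/24 ≈ 0.041667
y = -22/3 (y = -2/3 + (-(-8*(5*(-7) - 1*25))/24)/3 = -2/3 + (-(-8*(-35 - 25))/24)/3 = -2/3 + (-(-8*(-60))/24)/3 = -2/3 + (-480/24)/3 = -2/3 + (-1*20)/3 = -2/3 + (1/3)*(-20) = -2/3 - 20/3 = -22/3 ≈ -7.3333)
313120/y + 578/O = 313120/(-22/3) + 578/498436 = 313120*(-3/22) + 578*(1/498436) = -469680/11 + 289/249218 = -117052707061/2741398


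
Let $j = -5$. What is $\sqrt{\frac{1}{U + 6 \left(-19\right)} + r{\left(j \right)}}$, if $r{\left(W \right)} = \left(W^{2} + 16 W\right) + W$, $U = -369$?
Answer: $\frac{i \sqrt{13997823}}{483} \approx 7.7461 i$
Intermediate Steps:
$r{\left(W \right)} = W^{2} + 17 W$
$\sqrt{\frac{1}{U + 6 \left(-19\right)} + r{\left(j \right)}} = \sqrt{\frac{1}{-369 + 6 \left(-19\right)} - 5 \left(17 - 5\right)} = \sqrt{\frac{1}{-369 - 114} - 60} = \sqrt{\frac{1}{-483} - 60} = \sqrt{- \frac{1}{483} - 60} = \sqrt{- \frac{28981}{483}} = \frac{i \sqrt{13997823}}{483}$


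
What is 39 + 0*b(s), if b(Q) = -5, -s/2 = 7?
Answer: 39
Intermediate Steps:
s = -14 (s = -2*7 = -14)
39 + 0*b(s) = 39 + 0*(-5) = 39 + 0 = 39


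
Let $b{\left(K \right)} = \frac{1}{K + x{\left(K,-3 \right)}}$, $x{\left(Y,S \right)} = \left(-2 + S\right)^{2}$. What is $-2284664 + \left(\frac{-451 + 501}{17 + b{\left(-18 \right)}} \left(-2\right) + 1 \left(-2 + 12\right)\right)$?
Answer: $- \frac{13707959}{6} \approx -2.2847 \cdot 10^{6}$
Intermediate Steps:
$b{\left(K \right)} = \frac{1}{25 + K}$ ($b{\left(K \right)} = \frac{1}{K + \left(-2 - 3\right)^{2}} = \frac{1}{K + \left(-5\right)^{2}} = \frac{1}{K + 25} = \frac{1}{25 + K}$)
$-2284664 + \left(\frac{-451 + 501}{17 + b{\left(-18 \right)}} \left(-2\right) + 1 \left(-2 + 12\right)\right) = -2284664 + \left(\frac{-451 + 501}{17 + \frac{1}{25 - 18}} \left(-2\right) + 1 \left(-2 + 12\right)\right) = -2284664 + \left(\frac{50}{17 + \frac{1}{7}} \left(-2\right) + 1 \cdot 10\right) = -2284664 + \left(\frac{50}{17 + \frac{1}{7}} \left(-2\right) + 10\right) = -2284664 + \left(\frac{50}{\frac{120}{7}} \left(-2\right) + 10\right) = -2284664 + \left(50 \cdot \frac{7}{120} \left(-2\right) + 10\right) = -2284664 + \left(\frac{35}{12} \left(-2\right) + 10\right) = -2284664 + \left(- \frac{35}{6} + 10\right) = -2284664 + \frac{25}{6} = - \frac{13707959}{6}$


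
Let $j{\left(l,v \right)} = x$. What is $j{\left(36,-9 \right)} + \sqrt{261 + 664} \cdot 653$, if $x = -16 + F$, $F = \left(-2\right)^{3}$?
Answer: $-24 + 3265 \sqrt{37} \approx 19836.0$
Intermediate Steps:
$F = -8$
$x = -24$ ($x = -16 - 8 = -24$)
$j{\left(l,v \right)} = -24$
$j{\left(36,-9 \right)} + \sqrt{261 + 664} \cdot 653 = -24 + \sqrt{261 + 664} \cdot 653 = -24 + \sqrt{925} \cdot 653 = -24 + 5 \sqrt{37} \cdot 653 = -24 + 3265 \sqrt{37}$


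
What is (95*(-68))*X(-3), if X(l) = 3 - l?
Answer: -38760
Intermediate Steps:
(95*(-68))*X(-3) = (95*(-68))*(3 - 1*(-3)) = -6460*(3 + 3) = -6460*6 = -38760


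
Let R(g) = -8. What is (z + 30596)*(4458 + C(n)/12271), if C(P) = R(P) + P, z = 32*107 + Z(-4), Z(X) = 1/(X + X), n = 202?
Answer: 1861033856201/12271 ≈ 1.5166e+8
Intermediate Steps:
Z(X) = 1/(2*X)
z = 27391/8 (z = 32*107 + (1/2)/(-4) = 3424 + (1/2)*(-1/4) = 3424 - 1/8 = 27391/8 ≈ 3423.9)
C(P) = -8 + P
(z + 30596)*(4458 + C(n)/12271) = (27391/8 + 30596)*(4458 + (-8 + 202)/12271) = 272159*(4458 + 194*(1/12271))/8 = 272159*(4458 + 194/12271)/8 = (272159/8)*(54704312/12271) = 1861033856201/12271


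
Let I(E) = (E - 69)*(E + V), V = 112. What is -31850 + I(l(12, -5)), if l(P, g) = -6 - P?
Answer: -40028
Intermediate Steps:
I(E) = (-69 + E)*(112 + E) (I(E) = (E - 69)*(E + 112) = (-69 + E)*(112 + E))
-31850 + I(l(12, -5)) = -31850 + (-7728 + (-6 - 1*12)**2 + 43*(-6 - 1*12)) = -31850 + (-7728 + (-6 - 12)**2 + 43*(-6 - 12)) = -31850 + (-7728 + (-18)**2 + 43*(-18)) = -31850 + (-7728 + 324 - 774) = -31850 - 8178 = -40028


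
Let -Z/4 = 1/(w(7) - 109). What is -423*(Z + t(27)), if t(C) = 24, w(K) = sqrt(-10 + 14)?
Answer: -1087956/107 ≈ -10168.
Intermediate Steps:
w(K) = 2 (w(K) = sqrt(4) = 2)
Z = 4/107 (Z = -4/(2 - 109) = -4/(-107) = -4*(-1/107) = 4/107 ≈ 0.037383)
-423*(Z + t(27)) = -423*(4/107 + 24) = -423*2572/107 = -1087956/107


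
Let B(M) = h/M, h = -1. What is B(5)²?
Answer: 1/25 ≈ 0.040000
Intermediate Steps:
B(M) = -1/M
B(5)² = (-1/5)² = (-1*⅕)² = (-⅕)² = 1/25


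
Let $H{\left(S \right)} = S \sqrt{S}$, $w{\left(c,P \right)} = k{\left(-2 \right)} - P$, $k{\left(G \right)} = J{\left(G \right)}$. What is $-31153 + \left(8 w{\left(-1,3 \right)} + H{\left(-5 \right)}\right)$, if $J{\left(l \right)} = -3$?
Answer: $-31201 - 5 i \sqrt{5} \approx -31201.0 - 11.18 i$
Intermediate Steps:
$k{\left(G \right)} = -3$
$w{\left(c,P \right)} = -3 - P$
$H{\left(S \right)} = S^{\frac{3}{2}}$
$-31153 + \left(8 w{\left(-1,3 \right)} + H{\left(-5 \right)}\right) = -31153 + \left(8 \left(-3 - 3\right) + \left(-5\right)^{\frac{3}{2}}\right) = -31153 + \left(8 \left(-3 - 3\right) - 5 i \sqrt{5}\right) = -31153 + \left(8 \left(-6\right) - 5 i \sqrt{5}\right) = -31153 - \left(48 + 5 i \sqrt{5}\right) = -31201 - 5 i \sqrt{5}$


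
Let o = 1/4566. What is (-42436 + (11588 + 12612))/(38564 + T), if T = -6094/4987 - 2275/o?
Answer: 22735733/12902724494 ≈ 0.0017621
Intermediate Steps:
o = 1/4566 ≈ 0.00021901
T = -51803216644/4987 (T = -6094/4987 - 2275/1/4566 = -6094*1/4987 - 2275*4566 = -6094/4987 - 10387650 = -51803216644/4987 ≈ -1.0388e+7)
(-42436 + (11588 + 12612))/(38564 + T) = (-42436 + (11588 + 12612))/(38564 - 51803216644/4987) = (-42436 + 24200)/(-51610897976/4987) = -18236*(-4987/51610897976) = 22735733/12902724494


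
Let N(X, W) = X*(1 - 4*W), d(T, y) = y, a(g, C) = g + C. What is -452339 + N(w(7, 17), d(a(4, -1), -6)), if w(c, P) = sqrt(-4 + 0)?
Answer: -452339 + 50*I ≈ -4.5234e+5 + 50.0*I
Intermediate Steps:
w(c, P) = 2*I (w(c, P) = sqrt(-4) = 2*I)
a(g, C) = C + g
-452339 + N(w(7, 17), d(a(4, -1), -6)) = -452339 + (2*I)*(1 - 4*(-6)) = -452339 + (2*I)*(1 + 24) = -452339 + (2*I)*25 = -452339 + 50*I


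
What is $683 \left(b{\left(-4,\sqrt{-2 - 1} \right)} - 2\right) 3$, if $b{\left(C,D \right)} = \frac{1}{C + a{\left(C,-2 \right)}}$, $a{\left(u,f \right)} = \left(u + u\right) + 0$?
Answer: $- \frac{17075}{4} \approx -4268.8$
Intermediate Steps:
$a{\left(u,f \right)} = 2 u$ ($a{\left(u,f \right)} = 2 u + 0 = 2 u$)
$b{\left(C,D \right)} = \frac{1}{3 C}$ ($b{\left(C,D \right)} = \frac{1}{C + 2 C} = \frac{1}{3 C}$)
$683 \left(b{\left(-4,\sqrt{-2 - 1} \right)} - 2\right) 3 = 683 \left(\frac{1}{3 \left(-4\right)} - 2\right) 3 = 683 \left(\frac{1}{3} \left(- \frac{1}{4}\right) - 2\right) 3 = 683 \left(- \frac{1}{12} - 2\right) 3 = 683 \left(\left(- \frac{25}{12}\right) 3\right) = 683 \left(- \frac{25}{4}\right) = - \frac{17075}{4}$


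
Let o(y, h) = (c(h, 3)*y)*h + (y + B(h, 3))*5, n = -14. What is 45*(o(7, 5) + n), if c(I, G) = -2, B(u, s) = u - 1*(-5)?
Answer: 45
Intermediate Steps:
B(u, s) = 5 + u (B(u, s) = u + 5 = 5 + u)
o(y, h) = 25 + 5*h + 5*y - 2*h*y (o(y, h) = (-2*y)*h + (y + (5 + h))*5 = -2*h*y + (5 + h + y)*5 = -2*h*y + (25 + 5*h + 5*y) = 25 + 5*h + 5*y - 2*h*y)
45*(o(7, 5) + n) = 45*((25 + 5*5 + 5*7 - 2*5*7) - 14) = 45*((25 + 25 + 35 - 70) - 14) = 45*(15 - 14) = 45*1 = 45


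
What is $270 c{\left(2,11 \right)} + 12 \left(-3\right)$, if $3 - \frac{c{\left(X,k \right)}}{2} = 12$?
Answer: $-4896$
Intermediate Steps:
$c{\left(X,k \right)} = -18$ ($c{\left(X,k \right)} = 6 - 24 = -18$)
$270 c{\left(2,11 \right)} + 12 \left(-3\right) = 270 \left(-18\right) + 12 \left(-3\right) = -4860 - 36 = -4896$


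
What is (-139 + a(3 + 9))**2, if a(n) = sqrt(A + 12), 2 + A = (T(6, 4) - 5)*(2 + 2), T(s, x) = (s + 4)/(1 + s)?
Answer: (973 - I*sqrt(210))**2/49 ≈ 19317.0 - 575.51*I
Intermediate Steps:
T(s, x) = (4 + s)/(1 + s)
A = -114/7 (A = -2 + ((4 + 6)/(1 + 6) - 5)*(2 + 2) = -2 + (10/7 - 5)*4 = -2 - 25/7*4 = -2 - 100/7 = -114/7 ≈ -16.286)
a(n) = I*sqrt(210)/7 (a(n) = sqrt(-114/7 + 12) = sqrt(-30/7) = I*sqrt(210)/7)
(-139 + a(3 + 9))**2 = (-139 + I*sqrt(210)/7)**2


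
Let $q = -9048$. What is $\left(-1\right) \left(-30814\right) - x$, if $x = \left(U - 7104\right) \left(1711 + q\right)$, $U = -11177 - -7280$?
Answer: $-80683523$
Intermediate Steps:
$U = -3897$ ($U = -11177 + 7280 = -3897$)
$x = 80714337$ ($x = \left(-3897 - 7104\right) \left(1711 - 9048\right) = \left(-11001\right) \left(-7337\right) = 80714337$)
$\left(-1\right) \left(-30814\right) - x = \left(-1\right) \left(-30814\right) - 80714337 = 30814 - 80714337 = -80683523$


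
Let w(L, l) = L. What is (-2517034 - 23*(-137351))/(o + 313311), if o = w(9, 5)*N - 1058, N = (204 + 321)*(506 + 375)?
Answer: 37767/263234 ≈ 0.14347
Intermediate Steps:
N = 462525 (N = 525*881 = 462525)
o = 4161667 (o = 9*462525 - 1058 = 4162725 - 1058 = 4161667)
(-2517034 - 23*(-137351))/(o + 313311) = (-2517034 - 23*(-137351))/(4161667 + 313311) = (-2517034 + 3159073)/4474978 = 642039*(1/4474978) = 37767/263234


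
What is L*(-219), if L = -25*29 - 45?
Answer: 168630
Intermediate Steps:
L = -770 (L = -725 - 45 = -770)
L*(-219) = -770*(-219) = 168630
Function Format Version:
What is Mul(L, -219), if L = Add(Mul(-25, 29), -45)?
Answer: 168630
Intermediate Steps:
L = -770 (L = Add(-725, -45) = -770)
Mul(L, -219) = Mul(-770, -219) = 168630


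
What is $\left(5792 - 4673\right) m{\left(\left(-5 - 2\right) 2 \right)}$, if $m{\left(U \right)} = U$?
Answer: $-15666$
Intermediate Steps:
$\left(5792 - 4673\right) m{\left(\left(-5 - 2\right) 2 \right)} = \left(5792 - 4673\right) \left(-5 - 2\right) 2 = \left(5792 - 4673\right) \left(\left(-7\right) 2\right) = 1119 \left(-14\right) = -15666$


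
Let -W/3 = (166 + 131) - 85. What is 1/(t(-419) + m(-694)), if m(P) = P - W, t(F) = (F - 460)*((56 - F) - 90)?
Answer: -1/338473 ≈ -2.9544e-6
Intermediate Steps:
W = -636 (W = -3*((166 + 131) - 85) = -3*(297 - 85) = -3*212 = -636)
t(F) = (-460 + F)*(-34 - F)
m(P) = 636 + P (m(P) = P - 1*(-636) = P + 636 = 636 + P)
1/(t(-419) + m(-694)) = 1/((15640 - 1*(-419)² + 426*(-419)) + (636 - 694)) = 1/((15640 - 1*175561 - 178494) - 58) = 1/((15640 - 175561 - 178494) - 58) = 1/(-338415 - 58) = 1/(-338473) = -1/338473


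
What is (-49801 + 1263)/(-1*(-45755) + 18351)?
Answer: -3467/4579 ≈ -0.75715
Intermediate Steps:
(-49801 + 1263)/(-1*(-45755) + 18351) = -48538/(45755 + 18351) = -48538/64106 = -48538*1/64106 = -3467/4579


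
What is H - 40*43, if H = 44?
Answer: -1676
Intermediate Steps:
H - 40*43 = 44 - 40*43 = 44 - 1720 = -1676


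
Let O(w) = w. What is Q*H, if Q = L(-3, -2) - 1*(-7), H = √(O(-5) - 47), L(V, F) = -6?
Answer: 2*I*√13 ≈ 7.2111*I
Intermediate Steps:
H = 2*I*√13 (H = √(-5 - 47) = √(-52) = 2*I*√13 ≈ 7.2111*I)
Q = 1 (Q = -6 - 1*(-7) = -6 + 7 = 1)
Q*H = 1*(2*I*√13) = 2*I*√13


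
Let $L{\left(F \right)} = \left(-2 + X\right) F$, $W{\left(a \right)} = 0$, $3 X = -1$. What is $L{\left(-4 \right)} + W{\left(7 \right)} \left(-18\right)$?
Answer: $\frac{28}{3} \approx 9.3333$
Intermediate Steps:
$X = - \frac{1}{3}$ ($X = \frac{1}{3} \left(-1\right) = - \frac{1}{3} \approx -0.33333$)
$L{\left(F \right)} = - \frac{7 F}{3}$ ($L{\left(F \right)} = \left(-2 - \frac{1}{3}\right) F = - \frac{7 F}{3}$)
$L{\left(-4 \right)} + W{\left(7 \right)} \left(-18\right) = \left(- \frac{7}{3}\right) \left(-4\right) + 0 \left(-18\right) = \frac{28}{3} + 0 = \frac{28}{3}$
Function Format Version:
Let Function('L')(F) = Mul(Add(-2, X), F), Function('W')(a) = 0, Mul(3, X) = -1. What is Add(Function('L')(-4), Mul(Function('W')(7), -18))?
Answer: Rational(28, 3) ≈ 9.3333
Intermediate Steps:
X = Rational(-1, 3) (X = Mul(Rational(1, 3), -1) = Rational(-1, 3) ≈ -0.33333)
Function('L')(F) = Mul(Rational(-7, 3), F) (Function('L')(F) = Mul(Add(-2, Rational(-1, 3)), F) = Mul(Rational(-7, 3), F))
Add(Function('L')(-4), Mul(Function('W')(7), -18)) = Add(Mul(Rational(-7, 3), -4), Mul(0, -18)) = Add(Rational(28, 3), 0) = Rational(28, 3)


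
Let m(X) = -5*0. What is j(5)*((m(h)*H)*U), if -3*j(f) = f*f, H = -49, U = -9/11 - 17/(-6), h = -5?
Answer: 0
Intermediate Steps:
U = 133/66 (U = -9*1/11 - 17*(-⅙) = -9/11 + 17/6 = 133/66 ≈ 2.0152)
m(X) = 0
j(f) = -f²/3 (j(f) = -f*f/3 = -f²/3)
j(5)*((m(h)*H)*U) = (-⅓*5²)*((0*(-49))*(133/66)) = (-⅓*25)*(0*(133/66)) = -25/3*0 = 0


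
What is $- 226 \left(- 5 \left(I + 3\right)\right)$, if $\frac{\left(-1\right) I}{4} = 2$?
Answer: $-5650$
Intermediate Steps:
$I = -8$ ($I = \left(-4\right) 2 = -8$)
$- 226 \left(- 5 \left(I + 3\right)\right) = - 226 \left(- 5 \left(-8 + 3\right)\right) = - 226 \left(\left(-5\right) \left(-5\right)\right) = \left(-226\right) 25 = -5650$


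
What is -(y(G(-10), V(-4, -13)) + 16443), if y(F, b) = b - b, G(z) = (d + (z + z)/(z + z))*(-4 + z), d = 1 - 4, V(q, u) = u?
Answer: -16443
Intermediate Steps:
d = -3
G(z) = 8 - 2*z (G(z) = (-3 + (z + z)/(z + z))*(-4 + z) = (-3 + (2*z)/((2*z)))*(-4 + z) = (-3 + (2*z)*(1/(2*z)))*(-4 + z) = (-3 + 1)*(-4 + z) = -2*(-4 + z) = 8 - 2*z)
y(F, b) = 0
-(y(G(-10), V(-4, -13)) + 16443) = -(0 + 16443) = -1*16443 = -16443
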